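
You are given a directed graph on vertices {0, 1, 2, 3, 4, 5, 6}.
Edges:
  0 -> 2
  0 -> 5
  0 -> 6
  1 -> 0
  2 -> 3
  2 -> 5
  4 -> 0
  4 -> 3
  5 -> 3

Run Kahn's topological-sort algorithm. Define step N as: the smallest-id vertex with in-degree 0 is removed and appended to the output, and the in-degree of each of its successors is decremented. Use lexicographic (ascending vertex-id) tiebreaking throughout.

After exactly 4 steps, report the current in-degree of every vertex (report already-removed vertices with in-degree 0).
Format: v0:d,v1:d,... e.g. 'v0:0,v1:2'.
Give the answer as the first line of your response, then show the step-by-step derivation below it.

v0:0,v1:0,v2:0,v3:1,v4:0,v5:0,v6:0

step 1: output 1; order=[1]; indeg=(1,0,1,3,0,2,1)
step 2: output 4; order=[1,4]; indeg=(0,0,1,2,0,2,1)
step 3: output 0; order=[1,4,0]; indeg=(0,0,0,2,0,1,0)
step 4: output 2; order=[1,4,0,2]; indeg=(0,0,0,1,0,0,0)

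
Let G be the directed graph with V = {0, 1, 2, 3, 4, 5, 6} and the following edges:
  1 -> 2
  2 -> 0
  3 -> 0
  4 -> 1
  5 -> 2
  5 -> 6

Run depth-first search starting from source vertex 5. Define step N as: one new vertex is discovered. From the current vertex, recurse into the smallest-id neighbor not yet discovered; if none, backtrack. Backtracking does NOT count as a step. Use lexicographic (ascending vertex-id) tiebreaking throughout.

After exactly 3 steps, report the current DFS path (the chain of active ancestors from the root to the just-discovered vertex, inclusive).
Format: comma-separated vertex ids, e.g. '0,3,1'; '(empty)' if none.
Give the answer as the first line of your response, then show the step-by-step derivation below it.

5,2,0

step 1: discover 5; path=5; order=5
step 2: discover 2; path=5>2; order=5,2
step 3: discover 0; path=5>2>0; order=5,2,0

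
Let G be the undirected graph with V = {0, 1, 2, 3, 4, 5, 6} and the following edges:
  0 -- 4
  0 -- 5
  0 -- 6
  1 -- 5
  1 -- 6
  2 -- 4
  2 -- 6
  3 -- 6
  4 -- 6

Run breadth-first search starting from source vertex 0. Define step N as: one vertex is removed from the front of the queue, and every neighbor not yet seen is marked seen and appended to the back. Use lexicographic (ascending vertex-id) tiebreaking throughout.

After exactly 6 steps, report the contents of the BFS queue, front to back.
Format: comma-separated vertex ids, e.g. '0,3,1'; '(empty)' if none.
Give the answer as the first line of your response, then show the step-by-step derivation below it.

3

step 1: dequeue 0; queue=[4,5,6]; order=0
step 2: dequeue 4; queue=[5,6,2]; order=0,4
step 3: dequeue 5; queue=[6,2,1]; order=0,4,5
step 4: dequeue 6; queue=[2,1,3]; order=0,4,5,6
step 5: dequeue 2; queue=[1,3]; order=0,4,5,6,2
step 6: dequeue 1; queue=[3]; order=0,4,5,6,2,1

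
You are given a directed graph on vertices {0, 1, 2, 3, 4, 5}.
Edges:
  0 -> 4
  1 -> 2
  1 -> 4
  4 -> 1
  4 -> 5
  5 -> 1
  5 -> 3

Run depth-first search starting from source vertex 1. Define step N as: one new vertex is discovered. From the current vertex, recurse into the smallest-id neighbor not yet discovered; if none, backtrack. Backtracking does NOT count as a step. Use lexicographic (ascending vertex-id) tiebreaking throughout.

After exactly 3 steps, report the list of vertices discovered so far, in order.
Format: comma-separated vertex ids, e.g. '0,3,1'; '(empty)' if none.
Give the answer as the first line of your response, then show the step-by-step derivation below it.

1,2,4

step 1: discover 1; path=1; order=1
step 2: discover 2; path=1>2; order=1,2
step 3: discover 4; path=1>4; order=1,2,4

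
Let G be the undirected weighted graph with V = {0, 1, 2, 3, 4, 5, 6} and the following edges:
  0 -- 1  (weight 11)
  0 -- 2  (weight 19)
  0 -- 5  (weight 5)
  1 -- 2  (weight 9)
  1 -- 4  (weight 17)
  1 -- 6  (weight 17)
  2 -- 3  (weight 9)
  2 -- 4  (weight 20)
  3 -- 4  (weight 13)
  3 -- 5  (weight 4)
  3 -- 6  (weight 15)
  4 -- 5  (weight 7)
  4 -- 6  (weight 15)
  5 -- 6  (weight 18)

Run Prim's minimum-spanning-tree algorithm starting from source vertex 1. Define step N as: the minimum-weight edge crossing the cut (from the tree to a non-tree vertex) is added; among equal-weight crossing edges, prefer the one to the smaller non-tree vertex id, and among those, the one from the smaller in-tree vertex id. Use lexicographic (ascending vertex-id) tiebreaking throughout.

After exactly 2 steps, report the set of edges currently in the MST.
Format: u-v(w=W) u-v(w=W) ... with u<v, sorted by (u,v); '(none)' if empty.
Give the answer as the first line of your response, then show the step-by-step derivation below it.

1-2(w=9) 2-3(w=9)

step 1: add edge 1-2 (w=9); MST = {1-2(w=9)}
step 2: add edge 2-3 (w=9); MST = {1-2(w=9) 2-3(w=9)}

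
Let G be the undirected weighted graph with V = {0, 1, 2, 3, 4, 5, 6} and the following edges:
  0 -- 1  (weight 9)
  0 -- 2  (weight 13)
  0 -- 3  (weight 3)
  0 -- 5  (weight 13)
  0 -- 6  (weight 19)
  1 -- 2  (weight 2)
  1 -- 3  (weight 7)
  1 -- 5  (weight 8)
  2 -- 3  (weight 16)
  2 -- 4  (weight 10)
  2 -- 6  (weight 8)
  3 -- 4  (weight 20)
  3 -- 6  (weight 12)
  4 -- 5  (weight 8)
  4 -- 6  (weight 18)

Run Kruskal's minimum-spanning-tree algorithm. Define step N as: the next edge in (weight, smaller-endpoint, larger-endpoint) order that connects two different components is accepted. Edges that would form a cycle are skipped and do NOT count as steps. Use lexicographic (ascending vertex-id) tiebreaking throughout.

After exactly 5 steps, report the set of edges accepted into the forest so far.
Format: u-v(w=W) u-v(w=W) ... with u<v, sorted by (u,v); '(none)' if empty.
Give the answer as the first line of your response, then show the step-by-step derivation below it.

0-3(w=3) 1-2(w=2) 1-3(w=7) 1-5(w=8) 2-6(w=8)

step 1: add edge 1-2 (w=2); MST = {1-2(w=2)}
step 2: add edge 0-3 (w=3); MST = {0-3(w=3) 1-2(w=2)}
step 3: add edge 1-3 (w=7); MST = {0-3(w=3) 1-2(w=2) 1-3(w=7)}
step 4: add edge 1-5 (w=8); MST = {0-3(w=3) 1-2(w=2) 1-3(w=7) 1-5(w=8)}
step 5: add edge 2-6 (w=8); MST = {0-3(w=3) 1-2(w=2) 1-3(w=7) 1-5(w=8) 2-6(w=8)}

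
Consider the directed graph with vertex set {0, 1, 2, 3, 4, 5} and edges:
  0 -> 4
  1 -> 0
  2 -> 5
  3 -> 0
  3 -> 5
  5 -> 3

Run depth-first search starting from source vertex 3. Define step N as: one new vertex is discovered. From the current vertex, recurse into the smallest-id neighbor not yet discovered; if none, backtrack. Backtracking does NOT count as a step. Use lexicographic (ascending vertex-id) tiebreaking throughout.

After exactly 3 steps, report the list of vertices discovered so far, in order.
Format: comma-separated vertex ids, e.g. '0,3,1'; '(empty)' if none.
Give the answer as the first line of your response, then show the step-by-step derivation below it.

3,0,4

step 1: discover 3; path=3; order=3
step 2: discover 0; path=3>0; order=3,0
step 3: discover 4; path=3>0>4; order=3,0,4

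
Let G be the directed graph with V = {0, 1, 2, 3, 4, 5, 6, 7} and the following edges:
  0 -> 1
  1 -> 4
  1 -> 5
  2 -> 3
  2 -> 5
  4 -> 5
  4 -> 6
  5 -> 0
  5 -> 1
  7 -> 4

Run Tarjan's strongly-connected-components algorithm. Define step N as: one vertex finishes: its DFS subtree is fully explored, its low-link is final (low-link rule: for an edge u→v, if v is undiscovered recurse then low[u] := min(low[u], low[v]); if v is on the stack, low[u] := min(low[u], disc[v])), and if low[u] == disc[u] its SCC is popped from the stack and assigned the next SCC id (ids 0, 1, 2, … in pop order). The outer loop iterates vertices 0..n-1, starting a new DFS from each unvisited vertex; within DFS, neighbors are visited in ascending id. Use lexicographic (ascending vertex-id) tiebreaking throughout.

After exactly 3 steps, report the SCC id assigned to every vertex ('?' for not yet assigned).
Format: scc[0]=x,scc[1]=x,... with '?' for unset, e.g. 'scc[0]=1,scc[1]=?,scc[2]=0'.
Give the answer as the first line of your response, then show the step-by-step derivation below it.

scc[0]=?,scc[1]=?,scc[2]=?,scc[3]=?,scc[4]=?,scc[5]=?,scc[6]=0,scc[7]=?

step 1: low=(low[0]=0,low[1]=1,low[2]=?,low[3]=?,low[4]=2,low[5]=0,low[6]=?,low[7]=?); scc=(scc[0]=?,scc[1]=?,scc[2]=?,scc[3]=?,scc[4]=?,scc[5]=?,scc[6]=?,scc[7]=?)
step 2: low=(low[0]=0,low[1]=1,low[2]=?,low[3]=?,low[4]=0,low[5]=0,low[6]=4,low[7]=?); scc=(scc[0]=?,scc[1]=?,scc[2]=?,scc[3]=?,scc[4]=?,scc[5]=?,scc[6]=0,scc[7]=?)
step 3: low=(low[0]=0,low[1]=1,low[2]=?,low[3]=?,low[4]=0,low[5]=0,low[6]=4,low[7]=?); scc=(scc[0]=?,scc[1]=?,scc[2]=?,scc[3]=?,scc[4]=?,scc[5]=?,scc[6]=0,scc[7]=?)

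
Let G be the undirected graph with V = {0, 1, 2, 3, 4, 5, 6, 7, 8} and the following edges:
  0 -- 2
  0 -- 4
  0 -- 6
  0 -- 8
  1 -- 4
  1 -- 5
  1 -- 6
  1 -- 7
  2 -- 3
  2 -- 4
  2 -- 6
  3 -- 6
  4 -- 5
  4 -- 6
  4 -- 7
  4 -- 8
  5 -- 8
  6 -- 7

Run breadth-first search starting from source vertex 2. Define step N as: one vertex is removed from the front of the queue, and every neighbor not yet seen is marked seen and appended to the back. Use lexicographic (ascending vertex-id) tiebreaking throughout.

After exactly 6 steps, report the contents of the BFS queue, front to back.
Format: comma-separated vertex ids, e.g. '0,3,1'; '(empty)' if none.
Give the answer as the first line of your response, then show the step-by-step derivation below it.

1,5,7

step 1: dequeue 2; queue=[0,3,4,6]; order=2
step 2: dequeue 0; queue=[3,4,6,8]; order=2,0
step 3: dequeue 3; queue=[4,6,8]; order=2,0,3
step 4: dequeue 4; queue=[6,8,1,5,7]; order=2,0,3,4
step 5: dequeue 6; queue=[8,1,5,7]; order=2,0,3,4,6
step 6: dequeue 8; queue=[1,5,7]; order=2,0,3,4,6,8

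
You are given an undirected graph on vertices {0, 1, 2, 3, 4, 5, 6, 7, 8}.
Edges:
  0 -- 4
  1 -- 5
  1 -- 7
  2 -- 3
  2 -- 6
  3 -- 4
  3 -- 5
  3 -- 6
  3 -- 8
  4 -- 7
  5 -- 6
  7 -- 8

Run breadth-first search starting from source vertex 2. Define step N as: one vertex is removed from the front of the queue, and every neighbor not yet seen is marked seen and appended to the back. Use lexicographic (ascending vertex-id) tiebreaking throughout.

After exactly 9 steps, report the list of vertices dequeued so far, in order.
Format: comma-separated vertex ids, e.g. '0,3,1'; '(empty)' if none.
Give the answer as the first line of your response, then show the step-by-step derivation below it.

2,3,6,4,5,8,0,7,1

step 1: dequeue 2; queue=[3,6]; order=2
step 2: dequeue 3; queue=[6,4,5,8]; order=2,3
step 3: dequeue 6; queue=[4,5,8]; order=2,3,6
step 4: dequeue 4; queue=[5,8,0,7]; order=2,3,6,4
step 5: dequeue 5; queue=[8,0,7,1]; order=2,3,6,4,5
step 6: dequeue 8; queue=[0,7,1]; order=2,3,6,4,5,8
step 7: dequeue 0; queue=[7,1]; order=2,3,6,4,5,8,0
step 8: dequeue 7; queue=[1]; order=2,3,6,4,5,8,0,7
step 9: dequeue 1; queue=[(empty)]; order=2,3,6,4,5,8,0,7,1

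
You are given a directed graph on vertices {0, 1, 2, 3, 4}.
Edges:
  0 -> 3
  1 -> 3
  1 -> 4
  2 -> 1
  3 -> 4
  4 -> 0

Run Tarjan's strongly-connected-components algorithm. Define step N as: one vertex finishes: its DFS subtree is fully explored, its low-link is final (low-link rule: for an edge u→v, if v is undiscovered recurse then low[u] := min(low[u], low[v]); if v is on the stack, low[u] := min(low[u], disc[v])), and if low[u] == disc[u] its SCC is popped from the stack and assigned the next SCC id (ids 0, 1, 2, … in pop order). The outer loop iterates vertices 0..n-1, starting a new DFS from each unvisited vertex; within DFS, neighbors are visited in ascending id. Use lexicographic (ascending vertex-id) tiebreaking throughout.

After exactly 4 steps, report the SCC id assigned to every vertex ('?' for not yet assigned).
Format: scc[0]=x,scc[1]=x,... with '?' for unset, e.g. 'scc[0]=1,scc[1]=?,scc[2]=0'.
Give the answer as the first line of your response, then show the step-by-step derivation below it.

scc[0]=0,scc[1]=1,scc[2]=?,scc[3]=0,scc[4]=0

step 1: low=(low[0]=0,low[1]=?,low[2]=?,low[3]=1,low[4]=0); scc=(scc[0]=?,scc[1]=?,scc[2]=?,scc[3]=?,scc[4]=?)
step 2: low=(low[0]=0,low[1]=?,low[2]=?,low[3]=0,low[4]=0); scc=(scc[0]=?,scc[1]=?,scc[2]=?,scc[3]=?,scc[4]=?)
step 3: low=(low[0]=0,low[1]=?,low[2]=?,low[3]=0,low[4]=0); scc=(scc[0]=0,scc[1]=?,scc[2]=?,scc[3]=0,scc[4]=0)
step 4: low=(low[0]=0,low[1]=3,low[2]=?,low[3]=0,low[4]=0); scc=(scc[0]=0,scc[1]=1,scc[2]=?,scc[3]=0,scc[4]=0)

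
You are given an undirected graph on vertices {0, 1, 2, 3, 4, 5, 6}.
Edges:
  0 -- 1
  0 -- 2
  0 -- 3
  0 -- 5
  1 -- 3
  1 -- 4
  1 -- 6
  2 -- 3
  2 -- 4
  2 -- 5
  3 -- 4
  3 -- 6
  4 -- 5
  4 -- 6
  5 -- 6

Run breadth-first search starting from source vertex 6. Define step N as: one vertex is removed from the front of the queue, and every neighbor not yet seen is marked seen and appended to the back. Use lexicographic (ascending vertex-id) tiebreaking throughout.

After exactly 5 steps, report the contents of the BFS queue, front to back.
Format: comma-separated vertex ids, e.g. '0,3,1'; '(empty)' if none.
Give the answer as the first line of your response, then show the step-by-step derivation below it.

0,2

step 1: dequeue 6; queue=[1,3,4,5]; order=6
step 2: dequeue 1; queue=[3,4,5,0]; order=6,1
step 3: dequeue 3; queue=[4,5,0,2]; order=6,1,3
step 4: dequeue 4; queue=[5,0,2]; order=6,1,3,4
step 5: dequeue 5; queue=[0,2]; order=6,1,3,4,5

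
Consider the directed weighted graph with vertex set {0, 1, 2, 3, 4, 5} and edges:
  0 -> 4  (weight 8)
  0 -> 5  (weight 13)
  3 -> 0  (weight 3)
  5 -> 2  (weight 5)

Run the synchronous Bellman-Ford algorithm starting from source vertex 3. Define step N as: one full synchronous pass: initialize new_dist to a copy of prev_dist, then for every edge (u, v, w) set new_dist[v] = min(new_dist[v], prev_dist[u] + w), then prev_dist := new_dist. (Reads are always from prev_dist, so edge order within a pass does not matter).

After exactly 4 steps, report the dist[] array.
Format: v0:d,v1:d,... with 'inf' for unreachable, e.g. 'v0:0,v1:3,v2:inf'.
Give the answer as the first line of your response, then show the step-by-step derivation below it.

v0:3,v1:inf,v2:21,v3:0,v4:11,v5:16

step 1: dist = v0:3,v1:inf,v2:inf,v3:0,v4:inf,v5:inf
step 2: dist = v0:3,v1:inf,v2:inf,v3:0,v4:11,v5:16
step 3: dist = v0:3,v1:inf,v2:21,v3:0,v4:11,v5:16
step 4: dist = v0:3,v1:inf,v2:21,v3:0,v4:11,v5:16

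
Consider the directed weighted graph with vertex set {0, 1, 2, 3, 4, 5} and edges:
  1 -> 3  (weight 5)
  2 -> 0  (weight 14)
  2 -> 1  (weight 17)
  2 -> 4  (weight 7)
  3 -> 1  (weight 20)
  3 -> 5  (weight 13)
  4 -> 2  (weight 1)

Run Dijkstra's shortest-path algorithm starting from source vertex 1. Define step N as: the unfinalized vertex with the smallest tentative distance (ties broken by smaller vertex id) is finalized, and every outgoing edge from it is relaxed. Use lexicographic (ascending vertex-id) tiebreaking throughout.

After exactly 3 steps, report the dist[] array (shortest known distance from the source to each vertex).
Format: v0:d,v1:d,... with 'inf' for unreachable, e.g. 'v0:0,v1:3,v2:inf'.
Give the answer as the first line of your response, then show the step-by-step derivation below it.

v0:inf,v1:0,v2:inf,v3:5,v4:inf,v5:18

step 1: dist = v0:inf,v1:0,v2:inf,v3:5,v4:inf,v5:inf
step 2: dist = v0:inf,v1:0,v2:inf,v3:5,v4:inf,v5:18
step 3: dist = v0:inf,v1:0,v2:inf,v3:5,v4:inf,v5:18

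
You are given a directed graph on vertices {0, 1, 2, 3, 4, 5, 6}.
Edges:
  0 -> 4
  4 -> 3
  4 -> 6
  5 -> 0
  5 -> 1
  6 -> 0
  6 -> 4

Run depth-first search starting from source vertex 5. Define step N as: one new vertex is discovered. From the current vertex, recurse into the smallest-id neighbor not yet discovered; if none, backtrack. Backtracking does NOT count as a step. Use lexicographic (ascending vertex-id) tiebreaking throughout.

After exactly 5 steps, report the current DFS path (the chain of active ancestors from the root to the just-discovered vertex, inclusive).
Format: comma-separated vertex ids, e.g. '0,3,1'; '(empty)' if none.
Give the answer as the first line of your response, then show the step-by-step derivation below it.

5,0,4,6

step 1: discover 5; path=5; order=5
step 2: discover 0; path=5>0; order=5,0
step 3: discover 4; path=5>0>4; order=5,0,4
step 4: discover 3; path=5>0>4>3; order=5,0,4,3
step 5: discover 6; path=5>0>4>6; order=5,0,4,3,6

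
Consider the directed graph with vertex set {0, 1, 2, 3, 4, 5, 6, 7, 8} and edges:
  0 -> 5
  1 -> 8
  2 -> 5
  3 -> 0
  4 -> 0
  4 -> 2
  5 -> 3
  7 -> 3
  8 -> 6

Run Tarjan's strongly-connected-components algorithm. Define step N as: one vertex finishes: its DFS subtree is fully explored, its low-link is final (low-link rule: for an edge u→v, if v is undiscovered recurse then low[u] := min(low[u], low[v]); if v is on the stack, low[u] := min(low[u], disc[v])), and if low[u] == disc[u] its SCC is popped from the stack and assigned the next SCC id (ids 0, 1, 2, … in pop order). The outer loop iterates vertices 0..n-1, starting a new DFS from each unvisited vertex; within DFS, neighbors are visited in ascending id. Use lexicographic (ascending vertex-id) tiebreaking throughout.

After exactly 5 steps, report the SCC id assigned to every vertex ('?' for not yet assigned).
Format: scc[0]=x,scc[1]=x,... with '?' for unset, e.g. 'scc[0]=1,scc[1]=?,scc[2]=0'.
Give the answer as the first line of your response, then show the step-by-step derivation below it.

scc[0]=0,scc[1]=?,scc[2]=?,scc[3]=0,scc[4]=?,scc[5]=0,scc[6]=1,scc[7]=?,scc[8]=2

step 1: low=(low[0]=0,low[1]=?,low[2]=?,low[3]=0,low[4]=?,low[5]=1,low[6]=?,low[7]=?,low[8]=?); scc=(scc[0]=?,scc[1]=?,scc[2]=?,scc[3]=?,scc[4]=?,scc[5]=?,scc[6]=?,scc[7]=?,scc[8]=?)
step 2: low=(low[0]=0,low[1]=?,low[2]=?,low[3]=0,low[4]=?,low[5]=0,low[6]=?,low[7]=?,low[8]=?); scc=(scc[0]=?,scc[1]=?,scc[2]=?,scc[3]=?,scc[4]=?,scc[5]=?,scc[6]=?,scc[7]=?,scc[8]=?)
step 3: low=(low[0]=0,low[1]=?,low[2]=?,low[3]=0,low[4]=?,low[5]=0,low[6]=?,low[7]=?,low[8]=?); scc=(scc[0]=0,scc[1]=?,scc[2]=?,scc[3]=0,scc[4]=?,scc[5]=0,scc[6]=?,scc[7]=?,scc[8]=?)
step 4: low=(low[0]=0,low[1]=3,low[2]=?,low[3]=0,low[4]=?,low[5]=0,low[6]=5,low[7]=?,low[8]=4); scc=(scc[0]=0,scc[1]=?,scc[2]=?,scc[3]=0,scc[4]=?,scc[5]=0,scc[6]=1,scc[7]=?,scc[8]=?)
step 5: low=(low[0]=0,low[1]=3,low[2]=?,low[3]=0,low[4]=?,low[5]=0,low[6]=5,low[7]=?,low[8]=4); scc=(scc[0]=0,scc[1]=?,scc[2]=?,scc[3]=0,scc[4]=?,scc[5]=0,scc[6]=1,scc[7]=?,scc[8]=2)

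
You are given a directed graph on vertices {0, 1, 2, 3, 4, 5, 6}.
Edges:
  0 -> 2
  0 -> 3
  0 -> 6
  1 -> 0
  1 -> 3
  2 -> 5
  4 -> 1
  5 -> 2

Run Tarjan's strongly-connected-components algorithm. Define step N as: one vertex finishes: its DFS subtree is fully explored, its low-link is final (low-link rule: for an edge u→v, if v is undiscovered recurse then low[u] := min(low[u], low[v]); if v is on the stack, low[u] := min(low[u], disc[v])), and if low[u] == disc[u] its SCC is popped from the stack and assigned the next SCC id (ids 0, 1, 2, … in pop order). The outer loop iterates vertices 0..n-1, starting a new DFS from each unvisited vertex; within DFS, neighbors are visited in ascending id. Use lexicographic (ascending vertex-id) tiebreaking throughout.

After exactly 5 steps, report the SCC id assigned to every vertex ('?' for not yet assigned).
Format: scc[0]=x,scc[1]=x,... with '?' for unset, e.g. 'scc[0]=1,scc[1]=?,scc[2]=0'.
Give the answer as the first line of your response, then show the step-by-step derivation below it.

scc[0]=3,scc[1]=?,scc[2]=0,scc[3]=1,scc[4]=?,scc[5]=0,scc[6]=2

step 1: low=(low[0]=0,low[1]=?,low[2]=1,low[3]=?,low[4]=?,low[5]=1,low[6]=?); scc=(scc[0]=?,scc[1]=?,scc[2]=?,scc[3]=?,scc[4]=?,scc[5]=?,scc[6]=?)
step 2: low=(low[0]=0,low[1]=?,low[2]=1,low[3]=?,low[4]=?,low[5]=1,low[6]=?); scc=(scc[0]=?,scc[1]=?,scc[2]=0,scc[3]=?,scc[4]=?,scc[5]=0,scc[6]=?)
step 3: low=(low[0]=0,low[1]=?,low[2]=1,low[3]=3,low[4]=?,low[5]=1,low[6]=?); scc=(scc[0]=?,scc[1]=?,scc[2]=0,scc[3]=1,scc[4]=?,scc[5]=0,scc[6]=?)
step 4: low=(low[0]=0,low[1]=?,low[2]=1,low[3]=3,low[4]=?,low[5]=1,low[6]=4); scc=(scc[0]=?,scc[1]=?,scc[2]=0,scc[3]=1,scc[4]=?,scc[5]=0,scc[6]=2)
step 5: low=(low[0]=0,low[1]=?,low[2]=1,low[3]=3,low[4]=?,low[5]=1,low[6]=4); scc=(scc[0]=3,scc[1]=?,scc[2]=0,scc[3]=1,scc[4]=?,scc[5]=0,scc[6]=2)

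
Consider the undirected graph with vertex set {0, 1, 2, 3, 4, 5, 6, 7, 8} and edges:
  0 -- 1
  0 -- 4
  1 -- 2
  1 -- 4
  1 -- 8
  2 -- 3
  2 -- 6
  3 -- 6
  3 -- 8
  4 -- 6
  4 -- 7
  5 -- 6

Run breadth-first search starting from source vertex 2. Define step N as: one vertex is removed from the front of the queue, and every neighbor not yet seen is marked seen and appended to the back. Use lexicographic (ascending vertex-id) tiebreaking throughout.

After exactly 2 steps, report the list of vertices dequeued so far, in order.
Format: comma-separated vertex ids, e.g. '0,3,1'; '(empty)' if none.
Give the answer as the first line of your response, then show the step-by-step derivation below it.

2,1

step 1: dequeue 2; queue=[1,3,6]; order=2
step 2: dequeue 1; queue=[3,6,0,4,8]; order=2,1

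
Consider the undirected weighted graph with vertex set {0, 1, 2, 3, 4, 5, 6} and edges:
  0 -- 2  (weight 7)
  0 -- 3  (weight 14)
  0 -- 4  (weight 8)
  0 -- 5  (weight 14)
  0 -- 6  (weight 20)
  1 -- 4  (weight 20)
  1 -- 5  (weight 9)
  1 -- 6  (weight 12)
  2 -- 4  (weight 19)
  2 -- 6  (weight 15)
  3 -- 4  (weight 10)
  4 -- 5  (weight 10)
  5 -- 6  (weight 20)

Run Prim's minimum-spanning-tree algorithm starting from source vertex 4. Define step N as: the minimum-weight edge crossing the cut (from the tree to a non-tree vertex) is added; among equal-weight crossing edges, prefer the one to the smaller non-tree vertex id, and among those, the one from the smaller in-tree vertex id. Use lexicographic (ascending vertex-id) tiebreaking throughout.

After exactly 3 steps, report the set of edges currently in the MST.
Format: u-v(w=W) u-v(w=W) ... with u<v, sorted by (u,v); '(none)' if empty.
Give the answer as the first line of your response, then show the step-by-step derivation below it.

0-2(w=7) 0-4(w=8) 3-4(w=10)

step 1: add edge 0-4 (w=8); MST = {0-4(w=8)}
step 2: add edge 0-2 (w=7); MST = {0-2(w=7) 0-4(w=8)}
step 3: add edge 3-4 (w=10); MST = {0-2(w=7) 0-4(w=8) 3-4(w=10)}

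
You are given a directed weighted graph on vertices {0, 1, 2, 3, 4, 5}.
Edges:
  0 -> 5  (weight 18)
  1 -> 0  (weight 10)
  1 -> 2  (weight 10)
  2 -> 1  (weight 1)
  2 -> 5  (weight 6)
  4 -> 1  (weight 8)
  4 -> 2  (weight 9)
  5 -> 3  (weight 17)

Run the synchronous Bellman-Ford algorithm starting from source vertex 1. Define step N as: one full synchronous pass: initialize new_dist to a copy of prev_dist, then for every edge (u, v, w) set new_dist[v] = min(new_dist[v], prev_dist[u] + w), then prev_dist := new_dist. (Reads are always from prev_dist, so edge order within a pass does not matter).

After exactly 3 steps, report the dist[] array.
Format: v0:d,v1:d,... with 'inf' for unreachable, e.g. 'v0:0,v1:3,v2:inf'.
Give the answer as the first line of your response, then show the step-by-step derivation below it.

v0:10,v1:0,v2:10,v3:33,v4:inf,v5:16

step 1: dist = v0:10,v1:0,v2:10,v3:inf,v4:inf,v5:inf
step 2: dist = v0:10,v1:0,v2:10,v3:inf,v4:inf,v5:16
step 3: dist = v0:10,v1:0,v2:10,v3:33,v4:inf,v5:16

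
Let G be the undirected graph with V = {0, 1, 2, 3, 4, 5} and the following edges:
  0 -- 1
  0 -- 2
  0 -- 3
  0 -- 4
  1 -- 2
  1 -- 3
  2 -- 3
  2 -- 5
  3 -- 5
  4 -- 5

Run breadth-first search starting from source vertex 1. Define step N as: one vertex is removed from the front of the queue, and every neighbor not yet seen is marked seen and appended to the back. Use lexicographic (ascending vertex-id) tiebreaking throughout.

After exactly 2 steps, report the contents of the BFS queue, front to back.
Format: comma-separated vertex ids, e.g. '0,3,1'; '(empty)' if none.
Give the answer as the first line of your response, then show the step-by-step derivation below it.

2,3,4

step 1: dequeue 1; queue=[0,2,3]; order=1
step 2: dequeue 0; queue=[2,3,4]; order=1,0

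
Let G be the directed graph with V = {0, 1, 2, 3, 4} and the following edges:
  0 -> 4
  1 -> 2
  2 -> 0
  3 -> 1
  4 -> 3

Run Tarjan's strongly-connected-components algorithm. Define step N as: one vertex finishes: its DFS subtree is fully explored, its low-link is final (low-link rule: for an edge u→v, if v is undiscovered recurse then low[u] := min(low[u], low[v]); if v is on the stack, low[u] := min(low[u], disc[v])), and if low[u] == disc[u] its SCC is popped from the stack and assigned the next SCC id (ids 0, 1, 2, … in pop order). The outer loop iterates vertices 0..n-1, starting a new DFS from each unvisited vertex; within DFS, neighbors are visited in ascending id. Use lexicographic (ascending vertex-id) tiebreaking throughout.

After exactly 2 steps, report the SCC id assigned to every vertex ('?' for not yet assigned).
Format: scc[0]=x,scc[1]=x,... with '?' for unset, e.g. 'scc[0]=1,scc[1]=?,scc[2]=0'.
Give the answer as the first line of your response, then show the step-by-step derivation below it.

scc[0]=?,scc[1]=?,scc[2]=?,scc[3]=?,scc[4]=?

step 1: low=(low[0]=0,low[1]=3,low[2]=0,low[3]=2,low[4]=1); scc=(scc[0]=?,scc[1]=?,scc[2]=?,scc[3]=?,scc[4]=?)
step 2: low=(low[0]=0,low[1]=0,low[2]=0,low[3]=2,low[4]=1); scc=(scc[0]=?,scc[1]=?,scc[2]=?,scc[3]=?,scc[4]=?)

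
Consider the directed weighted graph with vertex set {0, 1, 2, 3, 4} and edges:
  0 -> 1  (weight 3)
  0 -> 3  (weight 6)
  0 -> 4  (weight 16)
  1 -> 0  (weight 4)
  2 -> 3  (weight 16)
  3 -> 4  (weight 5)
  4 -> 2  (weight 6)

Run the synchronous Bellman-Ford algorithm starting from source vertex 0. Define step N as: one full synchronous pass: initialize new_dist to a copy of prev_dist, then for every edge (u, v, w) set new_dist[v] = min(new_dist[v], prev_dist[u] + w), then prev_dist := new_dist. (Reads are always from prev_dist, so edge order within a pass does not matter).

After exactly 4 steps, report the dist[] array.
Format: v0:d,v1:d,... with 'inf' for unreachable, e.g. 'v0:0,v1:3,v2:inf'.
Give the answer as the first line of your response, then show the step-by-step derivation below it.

v0:0,v1:3,v2:17,v3:6,v4:11

step 1: dist = v0:0,v1:3,v2:inf,v3:6,v4:16
step 2: dist = v0:0,v1:3,v2:22,v3:6,v4:11
step 3: dist = v0:0,v1:3,v2:17,v3:6,v4:11
step 4: dist = v0:0,v1:3,v2:17,v3:6,v4:11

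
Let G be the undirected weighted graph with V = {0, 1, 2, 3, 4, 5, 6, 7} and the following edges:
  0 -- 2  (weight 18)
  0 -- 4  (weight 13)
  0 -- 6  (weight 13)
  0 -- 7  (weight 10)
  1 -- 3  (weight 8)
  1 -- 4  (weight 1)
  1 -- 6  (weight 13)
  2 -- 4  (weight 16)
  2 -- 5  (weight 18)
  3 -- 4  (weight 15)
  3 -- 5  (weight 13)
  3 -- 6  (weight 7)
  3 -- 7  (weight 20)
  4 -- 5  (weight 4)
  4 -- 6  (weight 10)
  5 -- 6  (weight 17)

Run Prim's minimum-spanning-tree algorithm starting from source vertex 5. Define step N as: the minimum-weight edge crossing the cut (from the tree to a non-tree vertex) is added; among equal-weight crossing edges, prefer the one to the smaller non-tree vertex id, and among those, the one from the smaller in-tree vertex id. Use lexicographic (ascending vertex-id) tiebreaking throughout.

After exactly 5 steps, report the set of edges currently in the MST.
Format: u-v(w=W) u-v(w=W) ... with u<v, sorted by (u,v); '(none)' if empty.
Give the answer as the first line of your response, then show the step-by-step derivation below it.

0-4(w=13) 1-3(w=8) 1-4(w=1) 3-6(w=7) 4-5(w=4)

step 1: add edge 4-5 (w=4); MST = {4-5(w=4)}
step 2: add edge 1-4 (w=1); MST = {1-4(w=1) 4-5(w=4)}
step 3: add edge 1-3 (w=8); MST = {1-3(w=8) 1-4(w=1) 4-5(w=4)}
step 4: add edge 3-6 (w=7); MST = {1-3(w=8) 1-4(w=1) 3-6(w=7) 4-5(w=4)}
step 5: add edge 0-4 (w=13); MST = {0-4(w=13) 1-3(w=8) 1-4(w=1) 3-6(w=7) 4-5(w=4)}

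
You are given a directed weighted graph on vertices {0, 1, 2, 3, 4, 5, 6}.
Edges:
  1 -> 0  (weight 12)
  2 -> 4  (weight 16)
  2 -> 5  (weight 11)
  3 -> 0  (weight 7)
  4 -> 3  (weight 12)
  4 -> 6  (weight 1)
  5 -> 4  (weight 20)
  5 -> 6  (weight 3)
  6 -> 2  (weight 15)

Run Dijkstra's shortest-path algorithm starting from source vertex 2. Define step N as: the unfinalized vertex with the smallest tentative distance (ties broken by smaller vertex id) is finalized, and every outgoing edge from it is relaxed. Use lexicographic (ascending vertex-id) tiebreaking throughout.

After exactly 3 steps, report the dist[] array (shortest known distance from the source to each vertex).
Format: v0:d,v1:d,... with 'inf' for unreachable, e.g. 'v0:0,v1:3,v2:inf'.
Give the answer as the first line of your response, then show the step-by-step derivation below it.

v0:inf,v1:inf,v2:0,v3:inf,v4:16,v5:11,v6:14

step 1: dist = v0:inf,v1:inf,v2:0,v3:inf,v4:16,v5:11,v6:inf
step 2: dist = v0:inf,v1:inf,v2:0,v3:inf,v4:16,v5:11,v6:14
step 3: dist = v0:inf,v1:inf,v2:0,v3:inf,v4:16,v5:11,v6:14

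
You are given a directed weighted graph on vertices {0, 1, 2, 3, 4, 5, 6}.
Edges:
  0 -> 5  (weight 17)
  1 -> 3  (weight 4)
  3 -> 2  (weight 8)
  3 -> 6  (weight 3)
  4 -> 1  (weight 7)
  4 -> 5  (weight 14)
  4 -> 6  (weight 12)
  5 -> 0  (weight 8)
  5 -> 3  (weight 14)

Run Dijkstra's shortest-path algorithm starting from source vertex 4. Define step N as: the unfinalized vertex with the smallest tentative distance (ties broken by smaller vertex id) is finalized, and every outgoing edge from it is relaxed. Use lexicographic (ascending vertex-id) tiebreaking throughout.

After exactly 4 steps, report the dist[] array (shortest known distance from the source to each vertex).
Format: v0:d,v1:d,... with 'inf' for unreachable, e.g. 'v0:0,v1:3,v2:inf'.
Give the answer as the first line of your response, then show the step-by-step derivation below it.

v0:inf,v1:7,v2:19,v3:11,v4:0,v5:14,v6:12

step 1: dist = v0:inf,v1:7,v2:inf,v3:inf,v4:0,v5:14,v6:12
step 2: dist = v0:inf,v1:7,v2:inf,v3:11,v4:0,v5:14,v6:12
step 3: dist = v0:inf,v1:7,v2:19,v3:11,v4:0,v5:14,v6:12
step 4: dist = v0:inf,v1:7,v2:19,v3:11,v4:0,v5:14,v6:12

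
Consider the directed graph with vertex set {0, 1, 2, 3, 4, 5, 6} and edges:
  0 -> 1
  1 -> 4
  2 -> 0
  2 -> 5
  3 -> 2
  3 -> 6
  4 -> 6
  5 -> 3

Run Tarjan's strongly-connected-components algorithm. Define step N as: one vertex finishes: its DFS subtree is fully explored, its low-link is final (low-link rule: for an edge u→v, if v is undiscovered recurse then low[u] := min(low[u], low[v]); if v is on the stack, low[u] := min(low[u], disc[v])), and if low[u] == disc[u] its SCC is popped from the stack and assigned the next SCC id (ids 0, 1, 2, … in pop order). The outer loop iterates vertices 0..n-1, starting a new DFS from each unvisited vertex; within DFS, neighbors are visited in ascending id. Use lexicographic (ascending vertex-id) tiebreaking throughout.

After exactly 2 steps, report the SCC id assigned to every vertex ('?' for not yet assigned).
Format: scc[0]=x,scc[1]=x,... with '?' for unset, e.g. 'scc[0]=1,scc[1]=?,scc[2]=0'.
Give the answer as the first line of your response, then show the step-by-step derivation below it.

scc[0]=?,scc[1]=?,scc[2]=?,scc[3]=?,scc[4]=1,scc[5]=?,scc[6]=0

step 1: low=(low[0]=0,low[1]=1,low[2]=?,low[3]=?,low[4]=2,low[5]=?,low[6]=3); scc=(scc[0]=?,scc[1]=?,scc[2]=?,scc[3]=?,scc[4]=?,scc[5]=?,scc[6]=0)
step 2: low=(low[0]=0,low[1]=1,low[2]=?,low[3]=?,low[4]=2,low[5]=?,low[6]=3); scc=(scc[0]=?,scc[1]=?,scc[2]=?,scc[3]=?,scc[4]=1,scc[5]=?,scc[6]=0)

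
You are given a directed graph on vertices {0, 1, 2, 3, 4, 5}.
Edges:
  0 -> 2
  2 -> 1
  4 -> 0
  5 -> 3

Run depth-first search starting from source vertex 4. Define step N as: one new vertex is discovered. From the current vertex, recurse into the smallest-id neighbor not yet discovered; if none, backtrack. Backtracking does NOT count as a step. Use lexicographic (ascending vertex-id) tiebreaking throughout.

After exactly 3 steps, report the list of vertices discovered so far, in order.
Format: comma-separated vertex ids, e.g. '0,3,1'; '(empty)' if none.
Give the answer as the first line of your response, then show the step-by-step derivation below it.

4,0,2

step 1: discover 4; path=4; order=4
step 2: discover 0; path=4>0; order=4,0
step 3: discover 2; path=4>0>2; order=4,0,2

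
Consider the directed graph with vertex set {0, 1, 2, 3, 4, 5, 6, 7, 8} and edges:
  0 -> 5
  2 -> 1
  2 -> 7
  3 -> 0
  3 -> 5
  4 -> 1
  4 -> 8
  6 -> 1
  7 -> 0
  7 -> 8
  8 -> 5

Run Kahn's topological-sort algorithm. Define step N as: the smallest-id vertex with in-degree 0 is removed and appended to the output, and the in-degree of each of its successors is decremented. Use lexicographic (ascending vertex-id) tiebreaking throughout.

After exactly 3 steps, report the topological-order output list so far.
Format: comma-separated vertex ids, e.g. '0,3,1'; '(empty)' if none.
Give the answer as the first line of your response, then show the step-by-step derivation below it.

2,3,4

step 1: output 2; order=[2]; indeg=(2,2,0,0,0,3,0,0,2)
step 2: output 3; order=[2,3]; indeg=(1,2,0,0,0,2,0,0,2)
step 3: output 4; order=[2,3,4]; indeg=(1,1,0,0,0,2,0,0,1)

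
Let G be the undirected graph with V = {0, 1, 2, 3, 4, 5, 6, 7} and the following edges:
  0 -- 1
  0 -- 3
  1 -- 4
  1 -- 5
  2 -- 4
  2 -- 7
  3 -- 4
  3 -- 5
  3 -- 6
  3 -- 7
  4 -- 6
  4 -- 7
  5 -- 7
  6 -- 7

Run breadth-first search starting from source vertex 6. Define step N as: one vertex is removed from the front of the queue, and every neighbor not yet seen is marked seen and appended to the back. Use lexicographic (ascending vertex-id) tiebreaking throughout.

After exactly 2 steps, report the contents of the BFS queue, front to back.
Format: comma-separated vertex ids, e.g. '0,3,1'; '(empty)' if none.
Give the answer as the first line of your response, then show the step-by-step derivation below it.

4,7,0,5

step 1: dequeue 6; queue=[3,4,7]; order=6
step 2: dequeue 3; queue=[4,7,0,5]; order=6,3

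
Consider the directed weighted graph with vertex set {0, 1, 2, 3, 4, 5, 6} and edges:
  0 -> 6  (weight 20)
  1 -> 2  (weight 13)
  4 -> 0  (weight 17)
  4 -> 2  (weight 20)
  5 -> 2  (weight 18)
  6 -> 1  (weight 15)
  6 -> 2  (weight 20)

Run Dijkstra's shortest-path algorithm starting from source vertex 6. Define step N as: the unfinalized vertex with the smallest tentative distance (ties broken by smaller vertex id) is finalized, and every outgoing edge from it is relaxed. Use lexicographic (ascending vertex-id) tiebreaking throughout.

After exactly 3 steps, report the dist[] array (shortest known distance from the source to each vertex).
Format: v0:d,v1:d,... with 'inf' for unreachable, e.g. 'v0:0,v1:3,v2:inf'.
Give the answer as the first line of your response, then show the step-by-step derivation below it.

v0:inf,v1:15,v2:20,v3:inf,v4:inf,v5:inf,v6:0

step 1: dist = v0:inf,v1:15,v2:20,v3:inf,v4:inf,v5:inf,v6:0
step 2: dist = v0:inf,v1:15,v2:20,v3:inf,v4:inf,v5:inf,v6:0
step 3: dist = v0:inf,v1:15,v2:20,v3:inf,v4:inf,v5:inf,v6:0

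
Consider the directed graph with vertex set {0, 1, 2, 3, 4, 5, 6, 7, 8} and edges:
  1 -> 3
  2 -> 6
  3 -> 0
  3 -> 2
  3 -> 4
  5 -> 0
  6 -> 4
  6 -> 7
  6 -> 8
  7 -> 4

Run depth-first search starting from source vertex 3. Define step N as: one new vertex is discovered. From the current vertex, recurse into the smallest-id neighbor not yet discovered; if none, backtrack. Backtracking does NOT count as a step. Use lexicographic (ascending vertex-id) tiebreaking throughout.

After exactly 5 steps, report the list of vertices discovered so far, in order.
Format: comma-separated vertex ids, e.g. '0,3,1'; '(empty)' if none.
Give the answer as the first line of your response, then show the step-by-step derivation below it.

3,0,2,6,4

step 1: discover 3; path=3; order=3
step 2: discover 0; path=3>0; order=3,0
step 3: discover 2; path=3>2; order=3,0,2
step 4: discover 6; path=3>2>6; order=3,0,2,6
step 5: discover 4; path=3>2>6>4; order=3,0,2,6,4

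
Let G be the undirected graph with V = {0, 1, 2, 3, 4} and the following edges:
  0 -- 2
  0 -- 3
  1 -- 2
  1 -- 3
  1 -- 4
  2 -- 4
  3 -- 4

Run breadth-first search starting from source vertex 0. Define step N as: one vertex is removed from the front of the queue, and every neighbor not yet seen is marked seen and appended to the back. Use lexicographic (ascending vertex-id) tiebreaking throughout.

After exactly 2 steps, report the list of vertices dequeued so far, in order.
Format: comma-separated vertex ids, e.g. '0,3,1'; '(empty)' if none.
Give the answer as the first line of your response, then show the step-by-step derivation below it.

0,2

step 1: dequeue 0; queue=[2,3]; order=0
step 2: dequeue 2; queue=[3,1,4]; order=0,2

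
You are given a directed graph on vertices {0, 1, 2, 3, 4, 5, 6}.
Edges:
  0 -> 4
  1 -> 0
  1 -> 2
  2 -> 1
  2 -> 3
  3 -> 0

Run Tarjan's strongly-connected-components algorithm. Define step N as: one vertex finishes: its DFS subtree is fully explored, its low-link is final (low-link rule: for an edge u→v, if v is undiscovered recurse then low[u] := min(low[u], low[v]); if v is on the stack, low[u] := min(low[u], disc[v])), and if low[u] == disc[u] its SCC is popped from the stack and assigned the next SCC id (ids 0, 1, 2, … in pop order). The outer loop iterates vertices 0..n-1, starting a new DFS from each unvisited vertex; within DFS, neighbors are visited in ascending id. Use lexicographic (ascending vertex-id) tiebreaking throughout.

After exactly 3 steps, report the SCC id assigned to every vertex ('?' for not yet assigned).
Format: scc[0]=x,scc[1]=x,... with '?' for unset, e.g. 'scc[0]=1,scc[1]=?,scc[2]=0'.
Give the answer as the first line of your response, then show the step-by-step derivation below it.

scc[0]=1,scc[1]=?,scc[2]=?,scc[3]=2,scc[4]=0,scc[5]=?,scc[6]=?

step 1: low=(low[0]=0,low[1]=?,low[2]=?,low[3]=?,low[4]=1,low[5]=?,low[6]=?); scc=(scc[0]=?,scc[1]=?,scc[2]=?,scc[3]=?,scc[4]=0,scc[5]=?,scc[6]=?)
step 2: low=(low[0]=0,low[1]=?,low[2]=?,low[3]=?,low[4]=1,low[5]=?,low[6]=?); scc=(scc[0]=1,scc[1]=?,scc[2]=?,scc[3]=?,scc[4]=0,scc[5]=?,scc[6]=?)
step 3: low=(low[0]=0,low[1]=2,low[2]=2,low[3]=4,low[4]=1,low[5]=?,low[6]=?); scc=(scc[0]=1,scc[1]=?,scc[2]=?,scc[3]=2,scc[4]=0,scc[5]=?,scc[6]=?)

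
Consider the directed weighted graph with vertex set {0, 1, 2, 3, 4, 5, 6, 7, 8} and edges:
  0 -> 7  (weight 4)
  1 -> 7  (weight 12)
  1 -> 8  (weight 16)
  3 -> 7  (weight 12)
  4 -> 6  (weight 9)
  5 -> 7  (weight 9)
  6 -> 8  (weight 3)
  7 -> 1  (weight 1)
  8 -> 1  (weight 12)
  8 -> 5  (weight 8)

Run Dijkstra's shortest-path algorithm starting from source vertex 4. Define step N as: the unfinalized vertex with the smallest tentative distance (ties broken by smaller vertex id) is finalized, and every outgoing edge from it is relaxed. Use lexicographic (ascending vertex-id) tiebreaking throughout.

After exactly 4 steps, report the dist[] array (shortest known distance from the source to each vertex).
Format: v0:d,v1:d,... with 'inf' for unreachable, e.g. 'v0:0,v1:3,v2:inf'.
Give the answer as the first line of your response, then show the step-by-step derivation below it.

v0:inf,v1:24,v2:inf,v3:inf,v4:0,v5:20,v6:9,v7:29,v8:12

step 1: dist = v0:inf,v1:inf,v2:inf,v3:inf,v4:0,v5:inf,v6:9,v7:inf,v8:inf
step 2: dist = v0:inf,v1:inf,v2:inf,v3:inf,v4:0,v5:inf,v6:9,v7:inf,v8:12
step 3: dist = v0:inf,v1:24,v2:inf,v3:inf,v4:0,v5:20,v6:9,v7:inf,v8:12
step 4: dist = v0:inf,v1:24,v2:inf,v3:inf,v4:0,v5:20,v6:9,v7:29,v8:12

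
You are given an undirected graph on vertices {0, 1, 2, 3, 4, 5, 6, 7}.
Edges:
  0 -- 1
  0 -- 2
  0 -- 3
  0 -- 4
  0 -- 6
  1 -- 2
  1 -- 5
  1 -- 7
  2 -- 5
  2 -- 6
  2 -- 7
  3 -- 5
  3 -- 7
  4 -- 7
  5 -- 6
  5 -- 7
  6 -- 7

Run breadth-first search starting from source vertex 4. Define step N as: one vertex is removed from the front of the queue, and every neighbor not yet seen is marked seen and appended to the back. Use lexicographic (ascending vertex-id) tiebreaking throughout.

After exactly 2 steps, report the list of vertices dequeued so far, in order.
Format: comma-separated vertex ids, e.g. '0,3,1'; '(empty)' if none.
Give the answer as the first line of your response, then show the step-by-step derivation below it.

4,0

step 1: dequeue 4; queue=[0,7]; order=4
step 2: dequeue 0; queue=[7,1,2,3,6]; order=4,0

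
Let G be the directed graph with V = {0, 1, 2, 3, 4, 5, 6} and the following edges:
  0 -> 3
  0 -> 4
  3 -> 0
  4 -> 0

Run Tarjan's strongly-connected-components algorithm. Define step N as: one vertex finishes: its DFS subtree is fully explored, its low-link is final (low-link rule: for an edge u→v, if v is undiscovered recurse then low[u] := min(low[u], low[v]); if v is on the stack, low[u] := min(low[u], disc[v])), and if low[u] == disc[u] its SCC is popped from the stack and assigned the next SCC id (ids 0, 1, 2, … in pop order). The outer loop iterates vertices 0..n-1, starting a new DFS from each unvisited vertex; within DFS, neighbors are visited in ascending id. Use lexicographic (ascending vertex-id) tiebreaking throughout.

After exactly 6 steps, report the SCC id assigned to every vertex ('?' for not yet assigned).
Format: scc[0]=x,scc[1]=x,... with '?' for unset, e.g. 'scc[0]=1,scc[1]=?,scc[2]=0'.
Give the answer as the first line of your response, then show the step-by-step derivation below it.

scc[0]=0,scc[1]=1,scc[2]=2,scc[3]=0,scc[4]=0,scc[5]=3,scc[6]=?

step 1: low=(low[0]=0,low[1]=?,low[2]=?,low[3]=0,low[4]=?,low[5]=?,low[6]=?); scc=(scc[0]=?,scc[1]=?,scc[2]=?,scc[3]=?,scc[4]=?,scc[5]=?,scc[6]=?)
step 2: low=(low[0]=0,low[1]=?,low[2]=?,low[3]=0,low[4]=0,low[5]=?,low[6]=?); scc=(scc[0]=?,scc[1]=?,scc[2]=?,scc[3]=?,scc[4]=?,scc[5]=?,scc[6]=?)
step 3: low=(low[0]=0,low[1]=?,low[2]=?,low[3]=0,low[4]=0,low[5]=?,low[6]=?); scc=(scc[0]=0,scc[1]=?,scc[2]=?,scc[3]=0,scc[4]=0,scc[5]=?,scc[6]=?)
step 4: low=(low[0]=0,low[1]=3,low[2]=?,low[3]=0,low[4]=0,low[5]=?,low[6]=?); scc=(scc[0]=0,scc[1]=1,scc[2]=?,scc[3]=0,scc[4]=0,scc[5]=?,scc[6]=?)
step 5: low=(low[0]=0,low[1]=3,low[2]=4,low[3]=0,low[4]=0,low[5]=?,low[6]=?); scc=(scc[0]=0,scc[1]=1,scc[2]=2,scc[3]=0,scc[4]=0,scc[5]=?,scc[6]=?)
step 6: low=(low[0]=0,low[1]=3,low[2]=4,low[3]=0,low[4]=0,low[5]=5,low[6]=?); scc=(scc[0]=0,scc[1]=1,scc[2]=2,scc[3]=0,scc[4]=0,scc[5]=3,scc[6]=?)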